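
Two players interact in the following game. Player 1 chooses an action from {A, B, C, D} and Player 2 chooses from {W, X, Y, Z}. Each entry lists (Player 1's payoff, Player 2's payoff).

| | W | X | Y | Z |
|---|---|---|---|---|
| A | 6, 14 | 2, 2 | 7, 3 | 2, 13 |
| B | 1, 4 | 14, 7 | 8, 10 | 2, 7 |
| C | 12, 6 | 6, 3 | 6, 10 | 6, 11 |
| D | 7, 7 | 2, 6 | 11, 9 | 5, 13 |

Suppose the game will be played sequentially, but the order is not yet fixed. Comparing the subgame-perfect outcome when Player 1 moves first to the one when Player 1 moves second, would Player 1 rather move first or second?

first

If Player 1 leads: Player 2's best replies are A→W, B→Y, C→Z, D→Z; Player 1's induced payoffs 6, 8, 6, 5; outcome (B, Y), payoffs (8, 10).
If Player 2 leads: Player 1's best replies are W→C, X→B, Y→D, Z→C; Player 2's induced payoffs 6, 7, 9, 11; outcome (C, Z), payoffs (6, 11).
Player 1 gets 8 moving first and 6 moving second, so Player 1 prefers to move first.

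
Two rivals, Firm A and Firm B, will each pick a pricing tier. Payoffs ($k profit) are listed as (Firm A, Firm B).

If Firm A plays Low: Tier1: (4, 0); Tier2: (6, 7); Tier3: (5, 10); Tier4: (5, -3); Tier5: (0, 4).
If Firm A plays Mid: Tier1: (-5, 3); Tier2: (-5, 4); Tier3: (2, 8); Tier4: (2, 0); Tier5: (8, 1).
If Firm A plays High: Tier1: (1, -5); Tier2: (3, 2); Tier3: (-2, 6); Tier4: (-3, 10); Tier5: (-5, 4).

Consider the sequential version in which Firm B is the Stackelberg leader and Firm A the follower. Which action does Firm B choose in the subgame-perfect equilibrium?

Tier3

Solve by backward induction (Firm B leads).
- Tier1: Firm A compares 4, -5, 1 and picks Low; Firm B would get 0.
- Tier2: Firm A compares 6, -5, 3 and picks Low; Firm B would get 7.
- Tier3: Firm A compares 5, 2, -2 and picks Low; Firm B would get 10.
- Tier4: Firm A compares 5, 2, -3 and picks Low; Firm B would get -3.
- Tier5: Firm A compares 0, 8, -5 and picks Mid; Firm B would get 1.
Firm B's induced payoffs are 0, 7, 10, -3, 1, so Firm B commits to Tier3. Subgame-perfect outcome: (Low, Tier3) with payoffs (5, 10).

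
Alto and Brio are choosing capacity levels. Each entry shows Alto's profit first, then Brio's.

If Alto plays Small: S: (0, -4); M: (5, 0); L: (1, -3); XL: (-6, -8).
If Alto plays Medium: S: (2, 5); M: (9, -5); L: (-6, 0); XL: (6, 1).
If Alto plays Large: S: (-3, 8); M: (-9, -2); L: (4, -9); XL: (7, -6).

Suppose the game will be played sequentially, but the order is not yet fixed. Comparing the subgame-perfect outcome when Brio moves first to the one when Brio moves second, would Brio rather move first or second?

first

If Alto leads: Brio's best replies are Small→M, Medium→S, Large→S; Alto's induced payoffs 5, 2, -3; outcome (Small, M), payoffs (5, 0).
If Brio leads: Alto's best replies are S→Medium, M→Medium, L→Large, XL→Large; Brio's induced payoffs 5, -5, -9, -6; outcome (Medium, S), payoffs (2, 5).
Brio gets 5 moving first and 0 moving second, so Brio prefers to move first.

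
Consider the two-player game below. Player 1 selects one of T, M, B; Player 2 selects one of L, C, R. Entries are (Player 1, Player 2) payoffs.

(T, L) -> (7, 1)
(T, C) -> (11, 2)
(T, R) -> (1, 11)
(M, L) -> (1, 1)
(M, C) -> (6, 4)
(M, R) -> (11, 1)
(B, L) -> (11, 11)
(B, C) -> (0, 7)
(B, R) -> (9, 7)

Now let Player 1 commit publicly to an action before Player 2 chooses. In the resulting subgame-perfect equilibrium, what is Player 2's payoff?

11

Solve by backward induction (Player 1 leads).
- T → Player 2 plays R (best of 1, 2, 11); Player 1 gets 1.
- M → Player 2 plays C (best of 1, 4, 1); Player 1 gets 6.
- B → Player 2 plays L (best of 11, 7, 7); Player 1 gets 11.
Player 1's induced payoffs are 1, 6, 11, so Player 1 commits to B. Subgame-perfect outcome: (B, L) with payoffs (11, 11).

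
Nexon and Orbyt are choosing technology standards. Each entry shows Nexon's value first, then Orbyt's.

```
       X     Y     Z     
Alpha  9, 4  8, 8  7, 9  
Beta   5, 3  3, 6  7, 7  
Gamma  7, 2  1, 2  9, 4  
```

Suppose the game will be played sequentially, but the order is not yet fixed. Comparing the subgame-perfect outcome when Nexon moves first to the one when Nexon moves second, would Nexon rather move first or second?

If Nexon leads: Orbyt's best replies are Alpha→Z, Beta→Z, Gamma→Z; Nexon's induced payoffs 7, 7, 9; outcome (Gamma, Z), payoffs (9, 4).
If Orbyt leads: Nexon's best replies are X→Alpha, Y→Alpha, Z→Gamma; Orbyt's induced payoffs 4, 8, 4; outcome (Alpha, Y), payoffs (8, 8).
Nexon gets 9 moving first and 8 moving second, so Nexon prefers to move first.

first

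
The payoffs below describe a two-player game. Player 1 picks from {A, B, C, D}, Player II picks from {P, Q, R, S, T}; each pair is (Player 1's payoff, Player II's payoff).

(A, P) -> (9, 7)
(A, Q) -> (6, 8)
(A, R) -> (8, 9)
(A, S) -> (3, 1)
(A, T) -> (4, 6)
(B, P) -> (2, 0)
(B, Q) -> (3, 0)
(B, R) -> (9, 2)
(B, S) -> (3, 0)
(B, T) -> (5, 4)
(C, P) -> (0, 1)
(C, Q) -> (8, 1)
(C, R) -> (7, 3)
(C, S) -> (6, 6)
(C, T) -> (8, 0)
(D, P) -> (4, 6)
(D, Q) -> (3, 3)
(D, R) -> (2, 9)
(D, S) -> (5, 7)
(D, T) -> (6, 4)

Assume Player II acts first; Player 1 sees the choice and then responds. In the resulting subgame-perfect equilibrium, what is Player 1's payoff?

Solve by backward induction (Player II leads).
- P → Player 1 plays A (best of 9, 2, 0, 4); Player II gets 7.
- Q → Player 1 plays C (best of 6, 3, 8, 3); Player II gets 1.
- R → Player 1 plays B (best of 8, 9, 7, 2); Player II gets 2.
- S → Player 1 plays C (best of 3, 3, 6, 5); Player II gets 6.
- T → Player 1 plays C (best of 4, 5, 8, 6); Player II gets 0.
Player II's induced payoffs are 7, 1, 2, 6, 0, so Player II commits to P. Subgame-perfect outcome: (A, P) with payoffs (9, 7).

9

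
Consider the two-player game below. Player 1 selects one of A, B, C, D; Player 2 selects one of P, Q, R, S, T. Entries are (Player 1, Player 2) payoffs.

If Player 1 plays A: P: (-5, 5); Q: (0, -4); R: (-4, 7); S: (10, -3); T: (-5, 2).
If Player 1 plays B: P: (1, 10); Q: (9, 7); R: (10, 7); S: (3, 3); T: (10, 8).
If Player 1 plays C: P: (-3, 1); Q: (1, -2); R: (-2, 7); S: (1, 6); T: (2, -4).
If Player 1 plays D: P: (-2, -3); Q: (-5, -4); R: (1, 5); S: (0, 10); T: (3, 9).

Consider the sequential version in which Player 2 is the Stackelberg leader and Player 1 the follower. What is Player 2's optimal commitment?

P

Backward induction with Player 2 moving first.
- P: Player 1 compares -5, 1, -3, -2 and picks B; Player 2 would get 10.
- Q: Player 1 compares 0, 9, 1, -5 and picks B; Player 2 would get 7.
- R: Player 1 compares -4, 10, -2, 1 and picks B; Player 2 would get 7.
- S: Player 1 compares 10, 3, 1, 0 and picks A; Player 2 would get -3.
- T: Player 1 compares -5, 10, 2, 3 and picks B; Player 2 would get 8.
Maximizing over 10, 7, 7, -3, 8, Player 2 chooses P. Subgame-perfect outcome: (B, P) with payoffs (1, 10).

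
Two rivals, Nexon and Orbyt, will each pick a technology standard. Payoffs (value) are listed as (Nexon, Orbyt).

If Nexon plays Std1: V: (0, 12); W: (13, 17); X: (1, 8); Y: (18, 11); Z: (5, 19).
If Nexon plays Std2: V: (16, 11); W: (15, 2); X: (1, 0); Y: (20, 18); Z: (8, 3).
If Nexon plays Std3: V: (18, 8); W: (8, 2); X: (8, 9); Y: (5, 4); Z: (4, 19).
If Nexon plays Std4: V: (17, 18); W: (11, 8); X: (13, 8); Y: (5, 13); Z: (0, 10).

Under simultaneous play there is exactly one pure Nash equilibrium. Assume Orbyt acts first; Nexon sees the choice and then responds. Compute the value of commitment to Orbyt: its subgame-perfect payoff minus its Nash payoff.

0

Backward induction with Orbyt moving first.
- V: BR = Std3, leader payoff 8.
- W: BR = Std2, leader payoff 2.
- X: BR = Std4, leader payoff 8.
- Y: BR = Std2, leader payoff 18.
- Z: BR = Std2, leader payoff 3.
Among 8, 2, 8, 18, 3, the best is 18 at Y. Subgame-perfect outcome: (Std2, Y) with payoffs (20, 18).
For the simultaneous game, intersect best replies.
Nexon's best replies: V→Std3; W→Std2; X→Std4; Y→Std2; Z→Std2.
Orbyt's best replies: Std1→Z; Std2→Y; Std3→Z; Std4→V.
Only (Std2, Y) has each player best-responding; Nash payoffs (20, 18).
Orbyt's commitment gain: 18 − 18 = 0.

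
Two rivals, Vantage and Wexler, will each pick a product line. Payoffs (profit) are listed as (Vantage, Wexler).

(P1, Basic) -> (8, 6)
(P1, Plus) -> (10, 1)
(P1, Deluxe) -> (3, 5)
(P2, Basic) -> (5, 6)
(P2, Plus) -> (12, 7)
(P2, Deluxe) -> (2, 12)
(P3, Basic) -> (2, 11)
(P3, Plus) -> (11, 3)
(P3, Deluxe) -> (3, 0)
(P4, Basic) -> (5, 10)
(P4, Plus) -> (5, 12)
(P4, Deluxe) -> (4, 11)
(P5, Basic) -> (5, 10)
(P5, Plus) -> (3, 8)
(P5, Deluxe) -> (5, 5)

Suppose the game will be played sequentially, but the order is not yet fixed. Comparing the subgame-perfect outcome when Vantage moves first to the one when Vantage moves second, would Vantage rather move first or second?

second

If Vantage leads: Wexler's best replies are P1→Basic, P2→Deluxe, P3→Basic, P4→Plus, P5→Basic; Vantage's induced payoffs 8, 2, 2, 5, 5; outcome (P1, Basic), payoffs (8, 6).
If Wexler leads: Vantage's best replies are Basic→P1, Plus→P2, Deluxe→P5; Wexler's induced payoffs 6, 7, 5; outcome (P2, Plus), payoffs (12, 7).
Vantage gets 8 moving first and 12 moving second, so Vantage prefers to move second.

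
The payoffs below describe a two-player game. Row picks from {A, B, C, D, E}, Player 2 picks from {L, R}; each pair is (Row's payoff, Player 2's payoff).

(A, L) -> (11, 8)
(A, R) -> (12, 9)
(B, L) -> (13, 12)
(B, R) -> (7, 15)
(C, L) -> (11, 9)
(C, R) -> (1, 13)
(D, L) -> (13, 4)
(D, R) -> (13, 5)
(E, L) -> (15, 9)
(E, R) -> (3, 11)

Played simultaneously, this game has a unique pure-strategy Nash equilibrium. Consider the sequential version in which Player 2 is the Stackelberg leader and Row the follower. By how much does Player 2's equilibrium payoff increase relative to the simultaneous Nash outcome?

4

Solve by backward induction (Player 2 leads).
- L: Row compares 11, 13, 11, 13, 15 and picks E; Player 2 would get 9.
- R: Row compares 12, 7, 1, 13, 3 and picks D; Player 2 would get 5.
Player 2's induced payoffs are 9, 5, so Player 2 commits to L. Subgame-perfect outcome: (E, L) with payoffs (15, 9).
Now find the simultaneous Nash equilibrium.
Row's best replies: L→E; R→D.
Player 2's best replies: A→R; B→R; C→R; D→R; E→R.
The unique mutual best reply is (D, R), giving (13, 5).
Player 2's commitment gain: 9 − 5 = 4.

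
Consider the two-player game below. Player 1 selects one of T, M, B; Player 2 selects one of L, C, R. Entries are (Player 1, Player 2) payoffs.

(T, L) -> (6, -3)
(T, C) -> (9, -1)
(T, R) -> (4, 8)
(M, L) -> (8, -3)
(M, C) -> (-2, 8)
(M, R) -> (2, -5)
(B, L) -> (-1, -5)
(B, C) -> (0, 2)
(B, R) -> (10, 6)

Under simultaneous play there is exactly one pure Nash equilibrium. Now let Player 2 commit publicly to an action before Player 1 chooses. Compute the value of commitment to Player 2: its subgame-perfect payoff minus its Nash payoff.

Player 1 best-responds to each possible Player 2 move:
- L: Player 1 compares 6, 8, -1 and picks M; Player 2 would get -3.
- C: Player 1 compares 9, -2, 0 and picks T; Player 2 would get -1.
- R: Player 1 compares 4, 2, 10 and picks B; Player 2 would get 6.
Among -3, -1, 6, the best is 6 at R. Subgame-perfect outcome: (B, R) with payoffs (10, 6).
Under simultaneous play:
Player 1's best replies: L→M; C→T; R→B.
Player 2's best replies: T→R; M→C; B→R.
Only (B, R) has each player best-responding; Nash payoffs (10, 6).
Player 2's commitment gain: 6 − 6 = 0.

0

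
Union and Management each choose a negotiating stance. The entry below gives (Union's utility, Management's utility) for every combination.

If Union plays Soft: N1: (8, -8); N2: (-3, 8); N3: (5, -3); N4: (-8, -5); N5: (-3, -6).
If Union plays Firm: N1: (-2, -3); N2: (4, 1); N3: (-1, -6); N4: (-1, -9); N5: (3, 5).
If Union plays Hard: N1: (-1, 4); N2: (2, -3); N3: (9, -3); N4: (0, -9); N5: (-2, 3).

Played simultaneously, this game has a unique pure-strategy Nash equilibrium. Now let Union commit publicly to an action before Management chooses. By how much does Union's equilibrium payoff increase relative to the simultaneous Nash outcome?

Backward induction with Union moving first.
- Soft → Management plays N2 (best of -8, 8, -3, -5, -6); Union gets -3.
- Firm → Management plays N5 (best of -3, 1, -6, -9, 5); Union gets 3.
- Hard → Management plays N1 (best of 4, -3, -3, -9, 3); Union gets -1.
Union's induced payoffs are -3, 3, -1, so Union commits to Firm. Subgame-perfect outcome: (Firm, N5) with payoffs (3, 5).
For the simultaneous game, intersect best replies.
Union's best replies: N1→Soft; N2→Firm; N3→Hard; N4→Hard; N5→Firm.
Management's best replies: Soft→N2; Firm→N5; Hard→N1.
The unique mutual best reply is (Firm, N5), giving (3, 5).
Union's commitment gain: 3 − 3 = 0.

0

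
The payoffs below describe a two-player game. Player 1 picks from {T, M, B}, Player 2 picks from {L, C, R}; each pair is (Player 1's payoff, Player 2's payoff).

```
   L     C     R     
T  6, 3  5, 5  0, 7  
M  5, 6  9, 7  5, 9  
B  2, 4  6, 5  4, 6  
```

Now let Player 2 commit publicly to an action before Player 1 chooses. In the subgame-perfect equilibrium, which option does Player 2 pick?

R

Solve by backward induction (Player 2 leads).
- L: BR = T, leader payoff 3.
- C: BR = M, leader payoff 7.
- R: BR = M, leader payoff 9.
Among 3, 7, 9, the best is 9 at R. Subgame-perfect outcome: (M, R) with payoffs (5, 9).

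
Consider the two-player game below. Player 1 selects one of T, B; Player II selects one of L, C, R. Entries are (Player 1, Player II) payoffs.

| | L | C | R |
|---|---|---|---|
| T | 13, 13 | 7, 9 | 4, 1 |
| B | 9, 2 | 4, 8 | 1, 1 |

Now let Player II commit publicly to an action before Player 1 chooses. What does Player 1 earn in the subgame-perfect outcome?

13

Work backward from Player 1's decision.
- L: Player 1 compares 13, 9 and picks T; Player II would get 13.
- C: Player 1 compares 7, 4 and picks T; Player II would get 9.
- R: Player 1 compares 4, 1 and picks T; Player II would get 1.
Maximizing over 13, 9, 1, Player II chooses L. Subgame-perfect outcome: (T, L) with payoffs (13, 13).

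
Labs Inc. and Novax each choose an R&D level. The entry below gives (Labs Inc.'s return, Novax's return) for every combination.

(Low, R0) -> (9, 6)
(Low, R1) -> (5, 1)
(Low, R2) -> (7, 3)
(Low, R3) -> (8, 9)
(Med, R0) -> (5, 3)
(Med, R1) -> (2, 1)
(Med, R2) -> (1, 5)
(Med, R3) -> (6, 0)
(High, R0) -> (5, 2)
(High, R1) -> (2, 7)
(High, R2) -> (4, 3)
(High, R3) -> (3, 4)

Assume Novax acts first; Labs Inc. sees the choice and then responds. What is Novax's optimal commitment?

R3

Labs Inc. best-responds to each possible Novax move:
- R0 → Labs Inc. plays Low (best of 9, 5, 5); Novax gets 6.
- R1 → Labs Inc. plays Low (best of 5, 2, 2); Novax gets 1.
- R2 → Labs Inc. plays Low (best of 7, 1, 4); Novax gets 3.
- R3 → Labs Inc. plays Low (best of 8, 6, 3); Novax gets 9.
Among 6, 1, 3, 9, the best is 9 at R3. Subgame-perfect outcome: (Low, R3) with payoffs (8, 9).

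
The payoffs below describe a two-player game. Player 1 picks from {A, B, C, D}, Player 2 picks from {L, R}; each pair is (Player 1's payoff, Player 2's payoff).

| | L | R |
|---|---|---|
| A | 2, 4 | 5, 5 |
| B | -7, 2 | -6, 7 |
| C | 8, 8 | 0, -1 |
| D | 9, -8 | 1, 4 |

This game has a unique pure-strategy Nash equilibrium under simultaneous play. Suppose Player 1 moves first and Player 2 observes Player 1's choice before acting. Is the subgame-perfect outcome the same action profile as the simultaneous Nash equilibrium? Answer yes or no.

no

Backward induction with Player 1 moving first.
- A: BR = R, leader payoff 5.
- B: BR = R, leader payoff -6.
- C: BR = L, leader payoff 8.
- D: BR = R, leader payoff 1.
Maximizing over 5, -6, 8, 1, Player 1 chooses C. Subgame-perfect outcome: (C, L) with payoffs (8, 8).
Now find the simultaneous Nash equilibrium.
Player 1's best replies: L→D; R→A.
Player 2's best replies: A→R; B→R; C→L; D→R.
The unique mutual best reply is (A, R), giving (5, 5).
Sequential outcome (C, L) differs from the Nash profile (A, R).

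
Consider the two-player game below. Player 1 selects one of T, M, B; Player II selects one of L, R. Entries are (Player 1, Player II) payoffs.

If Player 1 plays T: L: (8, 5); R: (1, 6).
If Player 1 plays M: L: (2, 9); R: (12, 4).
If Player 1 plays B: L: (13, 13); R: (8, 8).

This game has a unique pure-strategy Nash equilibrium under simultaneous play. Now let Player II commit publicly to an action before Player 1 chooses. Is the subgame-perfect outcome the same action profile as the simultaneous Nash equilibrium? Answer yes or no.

yes

Solve by backward induction (Player II leads).
- L: BR = B, leader payoff 13.
- R: BR = M, leader payoff 4.
Player II's induced payoffs are 13, 4, so Player II commits to L. Subgame-perfect outcome: (B, L) with payoffs (13, 13).
Now find the simultaneous Nash equilibrium.
Player 1's best replies: L→B; R→M.
Player II's best replies: T→R; M→L; B→L.
The unique mutual best reply is (B, L), giving (13, 13).
Sequential outcome (B, L) coincides with the Nash profile (B, L).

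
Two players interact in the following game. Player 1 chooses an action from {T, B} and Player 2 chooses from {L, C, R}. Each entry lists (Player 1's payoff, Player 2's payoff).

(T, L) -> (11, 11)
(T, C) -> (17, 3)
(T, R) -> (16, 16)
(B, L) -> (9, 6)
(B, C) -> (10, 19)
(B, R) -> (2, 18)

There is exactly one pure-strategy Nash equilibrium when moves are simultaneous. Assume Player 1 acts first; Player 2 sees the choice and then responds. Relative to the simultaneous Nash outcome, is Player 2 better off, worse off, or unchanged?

Solve by backward induction (Player 1 leads).
- T → Player 2 plays R (best of 11, 3, 16); Player 1 gets 16.
- B → Player 2 plays C (best of 6, 19, 18); Player 1 gets 10.
Player 1's induced payoffs are 16, 10, so Player 1 commits to T. Subgame-perfect outcome: (T, R) with payoffs (16, 16).
Under simultaneous play:
Player 1's best replies: L→T; C→T; R→T.
Player 2's best replies: T→R; B→C.
The unique mutual best reply is (T, R), giving (16, 16).
Player 2 earns 16 sequentially versus 16 at the Nash outcome: unchanged.

unchanged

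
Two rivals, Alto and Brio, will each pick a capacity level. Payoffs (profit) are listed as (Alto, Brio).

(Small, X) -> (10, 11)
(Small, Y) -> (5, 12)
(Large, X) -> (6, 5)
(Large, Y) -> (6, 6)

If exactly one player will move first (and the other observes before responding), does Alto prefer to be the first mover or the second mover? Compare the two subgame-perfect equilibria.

second

If Alto leads: Brio's best replies are Small→Y, Large→Y; Alto's induced payoffs 5, 6; outcome (Large, Y), payoffs (6, 6).
If Brio leads: Alto's best replies are X→Small, Y→Large; Brio's induced payoffs 11, 6; outcome (Small, X), payoffs (10, 11).
Alto gets 6 moving first and 10 moving second, so Alto prefers to move second.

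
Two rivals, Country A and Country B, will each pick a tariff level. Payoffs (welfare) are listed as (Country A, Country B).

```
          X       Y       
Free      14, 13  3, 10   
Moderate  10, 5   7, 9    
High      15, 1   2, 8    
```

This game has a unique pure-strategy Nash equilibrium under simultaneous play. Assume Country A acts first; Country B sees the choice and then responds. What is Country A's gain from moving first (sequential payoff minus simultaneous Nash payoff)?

Solve by backward induction (Country A leads).
- Free → Country B plays X (best of 13, 10); Country A gets 14.
- Moderate → Country B plays Y (best of 5, 9); Country A gets 7.
- High → Country B plays Y (best of 1, 8); Country A gets 2.
Among 14, 7, 2, the best is 14 at Free. Subgame-perfect outcome: (Free, X) with payoffs (14, 13).
Now find the simultaneous Nash equilibrium.
Country A's best replies: X→High; Y→Moderate.
Country B's best replies: Free→X; Moderate→Y; High→Y.
The unique mutual best reply is (Moderate, Y), giving (7, 9).
Country A's commitment gain: 14 − 7 = 7.

7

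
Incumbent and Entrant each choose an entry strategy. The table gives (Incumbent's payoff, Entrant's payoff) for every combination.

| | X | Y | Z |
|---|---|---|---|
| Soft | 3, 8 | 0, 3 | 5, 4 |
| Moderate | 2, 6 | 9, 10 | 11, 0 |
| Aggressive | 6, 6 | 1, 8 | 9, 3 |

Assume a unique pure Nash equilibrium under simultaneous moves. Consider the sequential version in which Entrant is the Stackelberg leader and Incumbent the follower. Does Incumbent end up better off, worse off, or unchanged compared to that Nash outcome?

Incumbent best-responds to each possible Entrant move:
- X → Incumbent plays Aggressive (best of 3, 2, 6); Entrant gets 6.
- Y → Incumbent plays Moderate (best of 0, 9, 1); Entrant gets 10.
- Z → Incumbent plays Moderate (best of 5, 11, 9); Entrant gets 0.
Among 6, 10, 0, the best is 10 at Y. Subgame-perfect outcome: (Moderate, Y) with payoffs (9, 10).
Now find the simultaneous Nash equilibrium.
Incumbent's best replies: X→Aggressive; Y→Moderate; Z→Moderate.
Entrant's best replies: Soft→X; Moderate→Y; Aggressive→Y.
The unique mutual best reply is (Moderate, Y), giving (9, 10).
Incumbent earns 9 sequentially versus 9 at the Nash outcome: unchanged.

unchanged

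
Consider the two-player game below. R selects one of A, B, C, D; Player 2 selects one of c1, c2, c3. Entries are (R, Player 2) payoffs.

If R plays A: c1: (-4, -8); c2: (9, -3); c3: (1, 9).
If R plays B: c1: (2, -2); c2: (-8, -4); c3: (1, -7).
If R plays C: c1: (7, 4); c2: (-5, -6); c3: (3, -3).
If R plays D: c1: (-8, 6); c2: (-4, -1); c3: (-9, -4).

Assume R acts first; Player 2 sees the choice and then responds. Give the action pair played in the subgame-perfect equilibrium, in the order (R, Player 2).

Backward induction with R moving first.
- A: BR = c3, leader payoff 1.
- B: BR = c1, leader payoff 2.
- C: BR = c1, leader payoff 7.
- D: BR = c1, leader payoff -8.
Among 1, 2, 7, -8, the best is 7 at C. Subgame-perfect outcome: (C, c1) with payoffs (7, 4).

(C, c1)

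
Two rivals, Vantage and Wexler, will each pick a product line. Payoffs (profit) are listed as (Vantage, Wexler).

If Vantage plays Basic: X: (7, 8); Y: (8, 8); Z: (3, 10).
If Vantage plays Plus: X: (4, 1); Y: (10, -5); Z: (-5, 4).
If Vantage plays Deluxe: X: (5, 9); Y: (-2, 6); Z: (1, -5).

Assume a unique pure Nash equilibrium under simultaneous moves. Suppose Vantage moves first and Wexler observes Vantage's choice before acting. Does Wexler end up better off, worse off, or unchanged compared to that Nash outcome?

Work backward from Wexler's decision.
- Basic: Wexler compares 8, 8, 10 and picks Z; Vantage would get 3.
- Plus: Wexler compares 1, -5, 4 and picks Z; Vantage would get -5.
- Deluxe: Wexler compares 9, 6, -5 and picks X; Vantage would get 5.
Vantage's induced payoffs are 3, -5, 5, so Vantage commits to Deluxe. Subgame-perfect outcome: (Deluxe, X) with payoffs (5, 9).
Now find the simultaneous Nash equilibrium.
Vantage's best replies: X→Basic; Y→Plus; Z→Basic.
Wexler's best replies: Basic→Z; Plus→Z; Deluxe→X.
Only (Basic, Z) has each player best-responding; Nash payoffs (3, 10).
Wexler earns 9 sequentially versus 10 at the Nash outcome: worse off.

worse off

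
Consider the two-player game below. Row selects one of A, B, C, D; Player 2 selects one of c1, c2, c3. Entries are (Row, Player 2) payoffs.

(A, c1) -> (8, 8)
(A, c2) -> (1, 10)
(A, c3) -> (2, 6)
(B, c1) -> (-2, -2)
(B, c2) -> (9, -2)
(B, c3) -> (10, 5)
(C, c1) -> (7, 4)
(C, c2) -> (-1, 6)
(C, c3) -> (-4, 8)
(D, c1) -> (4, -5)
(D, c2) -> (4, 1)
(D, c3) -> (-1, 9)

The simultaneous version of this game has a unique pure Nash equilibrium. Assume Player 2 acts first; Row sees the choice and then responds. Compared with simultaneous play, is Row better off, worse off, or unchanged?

Row best-responds to each possible Player 2 move:
- c1: Row compares 8, -2, 7, 4 and picks A; Player 2 would get 8.
- c2: Row compares 1, 9, -1, 4 and picks B; Player 2 would get -2.
- c3: Row compares 2, 10, -4, -1 and picks B; Player 2 would get 5.
Among 8, -2, 5, the best is 8 at c1. Subgame-perfect outcome: (A, c1) with payoffs (8, 8).
For the simultaneous game, intersect best replies.
Row's best replies: c1→A; c2→B; c3→B.
Player 2's best replies: A→c2; B→c3; C→c3; D→c3.
Only (B, c3) has each player best-responding; Nash payoffs (10, 5).
Row earns 8 sequentially versus 10 at the Nash outcome: worse off.

worse off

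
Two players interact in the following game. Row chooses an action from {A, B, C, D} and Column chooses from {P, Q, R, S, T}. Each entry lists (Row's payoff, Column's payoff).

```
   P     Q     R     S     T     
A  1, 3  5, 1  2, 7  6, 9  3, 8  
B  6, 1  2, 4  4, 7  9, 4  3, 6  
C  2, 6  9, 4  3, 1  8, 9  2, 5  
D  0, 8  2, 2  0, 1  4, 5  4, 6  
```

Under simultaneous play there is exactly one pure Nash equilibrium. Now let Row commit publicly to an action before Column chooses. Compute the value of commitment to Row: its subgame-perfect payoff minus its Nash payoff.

Work backward from Column's decision.
- A: Column compares 3, 1, 7, 9, 8 and picks S; Row would get 6.
- B: Column compares 1, 4, 7, 4, 6 and picks R; Row would get 4.
- C: Column compares 6, 4, 1, 9, 5 and picks S; Row would get 8.
- D: Column compares 8, 2, 1, 5, 6 and picks P; Row would get 0.
Maximizing over 6, 4, 8, 0, Row chooses C. Subgame-perfect outcome: (C, S) with payoffs (8, 9).
Under simultaneous play:
Row's best replies: P→B; Q→C; R→B; S→B; T→D.
Column's best replies: A→S; B→R; C→S; D→P.
The unique mutual best reply is (B, R), giving (4, 7).
Row's commitment gain: 8 − 4 = 4.

4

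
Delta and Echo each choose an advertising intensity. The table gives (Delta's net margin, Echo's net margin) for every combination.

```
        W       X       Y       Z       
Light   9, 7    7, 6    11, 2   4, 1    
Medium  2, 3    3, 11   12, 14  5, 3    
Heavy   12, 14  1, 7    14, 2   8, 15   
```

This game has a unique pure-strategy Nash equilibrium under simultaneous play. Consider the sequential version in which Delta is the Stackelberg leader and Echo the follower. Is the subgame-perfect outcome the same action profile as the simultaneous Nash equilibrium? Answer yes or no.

Backward induction with Delta moving first.
- Light: BR = W, leader payoff 9.
- Medium: BR = Y, leader payoff 12.
- Heavy: BR = Z, leader payoff 8.
Maximizing over 9, 12, 8, Delta chooses Medium. Subgame-perfect outcome: (Medium, Y) with payoffs (12, 14).
Now find the simultaneous Nash equilibrium.
Delta's best replies: W→Heavy; X→Light; Y→Heavy; Z→Heavy.
Echo's best replies: Light→W; Medium→Y; Heavy→Z.
The unique mutual best reply is (Heavy, Z), giving (8, 15).
Sequential outcome (Medium, Y) differs from the Nash profile (Heavy, Z).

no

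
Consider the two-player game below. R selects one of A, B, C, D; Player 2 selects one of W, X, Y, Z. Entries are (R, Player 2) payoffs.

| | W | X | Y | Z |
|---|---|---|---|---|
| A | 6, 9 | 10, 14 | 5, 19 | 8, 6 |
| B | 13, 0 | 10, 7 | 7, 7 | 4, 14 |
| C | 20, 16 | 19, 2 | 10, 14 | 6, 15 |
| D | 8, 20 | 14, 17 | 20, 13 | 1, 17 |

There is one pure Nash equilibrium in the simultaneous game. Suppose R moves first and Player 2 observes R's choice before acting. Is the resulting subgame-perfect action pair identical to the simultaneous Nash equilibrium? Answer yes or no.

yes

Solve by backward induction (R leads).
- A → Player 2 plays Y (best of 9, 14, 19, 6); R gets 5.
- B → Player 2 plays Z (best of 0, 7, 7, 14); R gets 4.
- C → Player 2 plays W (best of 16, 2, 14, 15); R gets 20.
- D → Player 2 plays W (best of 20, 17, 13, 17); R gets 8.
Among 5, 4, 20, 8, the best is 20 at C. Subgame-perfect outcome: (C, W) with payoffs (20, 16).
Under simultaneous play:
R's best replies: W→C; X→C; Y→D; Z→A.
Player 2's best replies: A→Y; B→Z; C→W; D→W.
Only (C, W) has each player best-responding; Nash payoffs (20, 16).
Sequential outcome (C, W) coincides with the Nash profile (C, W).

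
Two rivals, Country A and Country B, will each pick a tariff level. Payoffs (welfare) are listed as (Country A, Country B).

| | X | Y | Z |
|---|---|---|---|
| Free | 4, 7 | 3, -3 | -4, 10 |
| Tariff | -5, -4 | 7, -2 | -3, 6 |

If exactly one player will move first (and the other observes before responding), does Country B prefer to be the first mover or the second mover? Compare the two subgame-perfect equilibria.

first

If Country A leads: Country B's best replies are Free→Z, Tariff→Z; Country A's induced payoffs -4, -3; outcome (Tariff, Z), payoffs (-3, 6).
If Country B leads: Country A's best replies are X→Free, Y→Tariff, Z→Tariff; Country B's induced payoffs 7, -2, 6; outcome (Free, X), payoffs (4, 7).
Country B gets 7 moving first and 6 moving second, so Country B prefers to move first.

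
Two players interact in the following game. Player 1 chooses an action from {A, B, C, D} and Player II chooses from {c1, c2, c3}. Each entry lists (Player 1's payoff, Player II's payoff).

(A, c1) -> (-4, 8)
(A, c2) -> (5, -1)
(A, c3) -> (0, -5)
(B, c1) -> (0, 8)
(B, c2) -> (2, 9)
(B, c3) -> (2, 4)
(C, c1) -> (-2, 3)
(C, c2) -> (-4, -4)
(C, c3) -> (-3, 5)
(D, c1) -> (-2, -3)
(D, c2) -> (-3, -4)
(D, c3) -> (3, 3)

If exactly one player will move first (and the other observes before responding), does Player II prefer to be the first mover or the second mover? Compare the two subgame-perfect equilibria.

first

If Player 1 leads: Player II's best replies are A→c1, B→c2, C→c3, D→c3; Player 1's induced payoffs -4, 2, -3, 3; outcome (D, c3), payoffs (3, 3).
If Player II leads: Player 1's best replies are c1→B, c2→A, c3→D; Player II's induced payoffs 8, -1, 3; outcome (B, c1), payoffs (0, 8).
Player II gets 8 moving first and 3 moving second, so Player II prefers to move first.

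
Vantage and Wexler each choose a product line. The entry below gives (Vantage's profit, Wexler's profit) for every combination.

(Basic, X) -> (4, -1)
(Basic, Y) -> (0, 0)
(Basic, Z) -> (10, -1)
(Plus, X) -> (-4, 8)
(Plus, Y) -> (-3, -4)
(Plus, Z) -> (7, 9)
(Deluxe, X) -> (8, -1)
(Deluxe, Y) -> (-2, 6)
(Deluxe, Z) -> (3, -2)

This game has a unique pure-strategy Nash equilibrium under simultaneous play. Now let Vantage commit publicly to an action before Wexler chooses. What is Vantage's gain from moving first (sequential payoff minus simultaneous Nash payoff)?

7

Solve by backward induction (Vantage leads).
- Basic: BR = Y, leader payoff 0.
- Plus: BR = Z, leader payoff 7.
- Deluxe: BR = Y, leader payoff -2.
Maximizing over 0, 7, -2, Vantage chooses Plus. Subgame-perfect outcome: (Plus, Z) with payoffs (7, 9).
For the simultaneous game, intersect best replies.
Vantage's best replies: X→Deluxe; Y→Basic; Z→Basic.
Wexler's best replies: Basic→Y; Plus→Z; Deluxe→Y.
The unique mutual best reply is (Basic, Y), giving (0, 0).
Vantage's commitment gain: 7 − 0 = 7.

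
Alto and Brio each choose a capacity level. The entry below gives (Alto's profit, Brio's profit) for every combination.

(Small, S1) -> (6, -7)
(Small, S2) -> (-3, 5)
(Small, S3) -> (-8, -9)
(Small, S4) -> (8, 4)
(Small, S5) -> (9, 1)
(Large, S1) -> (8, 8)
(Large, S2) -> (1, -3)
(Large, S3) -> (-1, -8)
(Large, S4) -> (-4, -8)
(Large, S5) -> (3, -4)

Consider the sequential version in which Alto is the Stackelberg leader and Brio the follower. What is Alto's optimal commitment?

Large

Work backward from Brio's decision.
- Small: BR = S2, leader payoff -3.
- Large: BR = S1, leader payoff 8.
Maximizing over -3, 8, Alto chooses Large. Subgame-perfect outcome: (Large, S1) with payoffs (8, 8).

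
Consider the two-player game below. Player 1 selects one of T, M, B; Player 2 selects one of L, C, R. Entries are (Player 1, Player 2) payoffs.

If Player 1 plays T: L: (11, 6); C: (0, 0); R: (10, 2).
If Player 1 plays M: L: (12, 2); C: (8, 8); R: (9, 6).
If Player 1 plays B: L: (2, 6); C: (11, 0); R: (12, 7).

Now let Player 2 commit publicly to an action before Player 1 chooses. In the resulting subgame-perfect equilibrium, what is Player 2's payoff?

Backward induction with Player 2 moving first.
- L: BR = M, leader payoff 2.
- C: BR = B, leader payoff 0.
- R: BR = B, leader payoff 7.
Among 2, 0, 7, the best is 7 at R. Subgame-perfect outcome: (B, R) with payoffs (12, 7).

7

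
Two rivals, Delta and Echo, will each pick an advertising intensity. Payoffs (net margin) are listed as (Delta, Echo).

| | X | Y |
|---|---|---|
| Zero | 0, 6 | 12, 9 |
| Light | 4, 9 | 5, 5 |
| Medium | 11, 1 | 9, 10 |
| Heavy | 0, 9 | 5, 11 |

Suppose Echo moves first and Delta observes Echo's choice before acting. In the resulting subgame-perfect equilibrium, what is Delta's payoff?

12

Delta best-responds to each possible Echo move:
- X: BR = Medium, leader payoff 1.
- Y: BR = Zero, leader payoff 9.
Maximizing over 1, 9, Echo chooses Y. Subgame-perfect outcome: (Zero, Y) with payoffs (12, 9).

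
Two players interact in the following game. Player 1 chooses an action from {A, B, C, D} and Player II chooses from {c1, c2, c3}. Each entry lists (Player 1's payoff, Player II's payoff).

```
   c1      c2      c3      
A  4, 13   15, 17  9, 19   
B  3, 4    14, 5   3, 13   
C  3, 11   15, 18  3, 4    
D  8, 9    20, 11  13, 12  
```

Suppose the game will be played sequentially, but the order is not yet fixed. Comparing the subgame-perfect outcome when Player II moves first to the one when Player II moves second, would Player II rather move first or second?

If Player 1 leads: Player II's best replies are A→c3, B→c3, C→c2, D→c3; Player 1's induced payoffs 9, 3, 15, 13; outcome (C, c2), payoffs (15, 18).
If Player II leads: Player 1's best replies are c1→D, c2→D, c3→D; Player II's induced payoffs 9, 11, 12; outcome (D, c3), payoffs (13, 12).
Player II gets 12 moving first and 18 moving second, so Player II prefers to move second.

second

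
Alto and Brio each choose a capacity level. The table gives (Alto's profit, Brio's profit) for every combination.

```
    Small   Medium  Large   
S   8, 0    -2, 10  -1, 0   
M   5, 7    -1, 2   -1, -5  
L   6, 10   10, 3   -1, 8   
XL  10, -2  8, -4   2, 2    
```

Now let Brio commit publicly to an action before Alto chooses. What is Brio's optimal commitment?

Work backward from Alto's decision.
- Small: BR = XL, leader payoff -2.
- Medium: BR = L, leader payoff 3.
- Large: BR = XL, leader payoff 2.
Maximizing over -2, 3, 2, Brio chooses Medium. Subgame-perfect outcome: (L, Medium) with payoffs (10, 3).

Medium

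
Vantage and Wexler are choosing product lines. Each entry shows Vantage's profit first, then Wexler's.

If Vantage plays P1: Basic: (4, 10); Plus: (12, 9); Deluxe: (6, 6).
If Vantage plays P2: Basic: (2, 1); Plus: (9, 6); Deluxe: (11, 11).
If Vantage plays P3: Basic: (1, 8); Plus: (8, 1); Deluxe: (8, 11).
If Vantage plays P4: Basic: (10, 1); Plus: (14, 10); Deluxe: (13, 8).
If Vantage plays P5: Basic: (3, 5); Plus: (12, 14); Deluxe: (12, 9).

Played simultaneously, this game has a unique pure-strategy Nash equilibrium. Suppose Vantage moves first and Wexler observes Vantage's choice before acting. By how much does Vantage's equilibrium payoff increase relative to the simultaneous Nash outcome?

0

Wexler best-responds to each possible Vantage move:
- P1: Wexler compares 10, 9, 6 and picks Basic; Vantage would get 4.
- P2: Wexler compares 1, 6, 11 and picks Deluxe; Vantage would get 11.
- P3: Wexler compares 8, 1, 11 and picks Deluxe; Vantage would get 8.
- P4: Wexler compares 1, 10, 8 and picks Plus; Vantage would get 14.
- P5: Wexler compares 5, 14, 9 and picks Plus; Vantage would get 12.
Vantage's induced payoffs are 4, 11, 8, 14, 12, so Vantage commits to P4. Subgame-perfect outcome: (P4, Plus) with payoffs (14, 10).
For the simultaneous game, intersect best replies.
Vantage's best replies: Basic→P4; Plus→P4; Deluxe→P4.
Wexler's best replies: P1→Basic; P2→Deluxe; P3→Deluxe; P4→Plus; P5→Plus.
Only (P4, Plus) has each player best-responding; Nash payoffs (14, 10).
Vantage's commitment gain: 14 − 14 = 0.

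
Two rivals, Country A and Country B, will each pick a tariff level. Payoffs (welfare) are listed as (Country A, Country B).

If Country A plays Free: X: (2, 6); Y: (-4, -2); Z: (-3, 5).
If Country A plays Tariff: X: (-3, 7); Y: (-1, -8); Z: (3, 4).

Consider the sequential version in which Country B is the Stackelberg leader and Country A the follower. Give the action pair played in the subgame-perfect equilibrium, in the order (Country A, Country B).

Backward induction with Country B moving first.
- X → Country A plays Free (best of 2, -3); Country B gets 6.
- Y → Country A plays Tariff (best of -4, -1); Country B gets -8.
- Z → Country A plays Tariff (best of -3, 3); Country B gets 4.
Among 6, -8, 4, the best is 6 at X. Subgame-perfect outcome: (Free, X) with payoffs (2, 6).

(Free, X)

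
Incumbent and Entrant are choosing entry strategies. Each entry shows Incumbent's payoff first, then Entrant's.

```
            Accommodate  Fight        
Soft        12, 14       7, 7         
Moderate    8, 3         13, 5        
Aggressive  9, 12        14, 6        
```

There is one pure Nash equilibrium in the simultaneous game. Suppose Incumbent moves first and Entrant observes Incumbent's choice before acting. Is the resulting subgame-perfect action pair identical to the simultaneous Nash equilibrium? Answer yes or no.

no

Entrant best-responds to each possible Incumbent move:
- Soft: Entrant compares 14, 7 and picks Accommodate; Incumbent would get 12.
- Moderate: Entrant compares 3, 5 and picks Fight; Incumbent would get 13.
- Aggressive: Entrant compares 12, 6 and picks Accommodate; Incumbent would get 9.
Incumbent's induced payoffs are 12, 13, 9, so Incumbent commits to Moderate. Subgame-perfect outcome: (Moderate, Fight) with payoffs (13, 5).
For the simultaneous game, intersect best replies.
Incumbent's best replies: Accommodate→Soft; Fight→Aggressive.
Entrant's best replies: Soft→Accommodate; Moderate→Fight; Aggressive→Accommodate.
The unique mutual best reply is (Soft, Accommodate), giving (12, 14).
Sequential outcome (Moderate, Fight) differs from the Nash profile (Soft, Accommodate).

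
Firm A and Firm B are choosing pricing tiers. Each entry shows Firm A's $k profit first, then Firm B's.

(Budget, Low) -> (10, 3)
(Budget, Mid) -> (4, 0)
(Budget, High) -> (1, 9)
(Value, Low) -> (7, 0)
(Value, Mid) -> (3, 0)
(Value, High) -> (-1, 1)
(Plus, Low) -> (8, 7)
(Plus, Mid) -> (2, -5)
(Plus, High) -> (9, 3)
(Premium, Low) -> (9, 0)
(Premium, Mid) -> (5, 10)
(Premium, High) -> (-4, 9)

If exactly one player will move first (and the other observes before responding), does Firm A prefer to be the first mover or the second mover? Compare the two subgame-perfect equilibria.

first

If Firm A leads: Firm B's best replies are Budget→High, Value→High, Plus→Low, Premium→Mid; Firm A's induced payoffs 1, -1, 8, 5; outcome (Plus, Low), payoffs (8, 7).
If Firm B leads: Firm A's best replies are Low→Budget, Mid→Premium, High→Plus; Firm B's induced payoffs 3, 10, 3; outcome (Premium, Mid), payoffs (5, 10).
Firm A gets 8 moving first and 5 moving second, so Firm A prefers to move first.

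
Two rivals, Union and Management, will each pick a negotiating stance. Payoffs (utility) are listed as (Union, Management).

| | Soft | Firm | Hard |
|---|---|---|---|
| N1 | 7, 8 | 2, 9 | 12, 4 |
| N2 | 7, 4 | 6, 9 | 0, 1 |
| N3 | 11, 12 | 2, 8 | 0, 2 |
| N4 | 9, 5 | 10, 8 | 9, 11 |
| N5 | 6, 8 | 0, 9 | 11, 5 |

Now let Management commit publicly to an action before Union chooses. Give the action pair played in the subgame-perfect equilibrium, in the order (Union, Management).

Union best-responds to each possible Management move:
- Soft → Union plays N3 (best of 7, 7, 11, 9, 6); Management gets 12.
- Firm → Union plays N4 (best of 2, 6, 2, 10, 0); Management gets 8.
- Hard → Union plays N1 (best of 12, 0, 0, 9, 11); Management gets 4.
Among 12, 8, 4, the best is 12 at Soft. Subgame-perfect outcome: (N3, Soft) with payoffs (11, 12).

(N3, Soft)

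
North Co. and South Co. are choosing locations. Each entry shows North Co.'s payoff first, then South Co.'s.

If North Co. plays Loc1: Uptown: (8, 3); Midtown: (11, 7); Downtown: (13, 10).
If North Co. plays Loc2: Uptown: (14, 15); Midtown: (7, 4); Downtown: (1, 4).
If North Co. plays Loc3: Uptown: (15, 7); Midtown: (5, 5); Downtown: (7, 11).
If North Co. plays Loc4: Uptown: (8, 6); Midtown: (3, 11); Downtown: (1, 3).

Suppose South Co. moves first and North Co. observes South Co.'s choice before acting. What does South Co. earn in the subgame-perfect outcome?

Work backward from North Co.'s decision.
- Uptown: North Co. compares 8, 14, 15, 8 and picks Loc3; South Co. would get 7.
- Midtown: North Co. compares 11, 7, 5, 3 and picks Loc1; South Co. would get 7.
- Downtown: North Co. compares 13, 1, 7, 1 and picks Loc1; South Co. would get 10.
South Co.'s induced payoffs are 7, 7, 10, so South Co. commits to Downtown. Subgame-perfect outcome: (Loc1, Downtown) with payoffs (13, 10).

10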